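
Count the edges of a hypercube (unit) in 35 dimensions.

The 35-cube has n·2^(n-1) = 35·2^34 = 35·17179869184 = 601295421440 edges.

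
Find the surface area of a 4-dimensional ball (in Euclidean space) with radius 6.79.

|∂B_4(6.79)| ≈ 6179.3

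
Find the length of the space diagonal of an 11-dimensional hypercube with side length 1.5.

The space diagonal of an n-cube of side s is s√n. Here 1.5·√11 ≈ 4.97494.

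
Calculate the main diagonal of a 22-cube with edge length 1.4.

Diagonal = √22 · 1.4 ≈ 6.56658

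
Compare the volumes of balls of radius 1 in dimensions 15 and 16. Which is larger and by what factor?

V_15(1) ≈ 0.381443, V_16(1) ≈ 0.235331. The 15-ball is larger by a factor of 1.621.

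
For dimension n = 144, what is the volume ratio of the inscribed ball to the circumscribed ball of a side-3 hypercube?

The radii are 3/2 and 3√144/2, so the volume ratio is (1/√144)^144 = 144^{-144/2} ≈ 3.96187e-156.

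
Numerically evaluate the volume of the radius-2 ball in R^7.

V_7(2) = π^(7/2) · (2)^7 / Γ(7/2 + 1) = 2048·π^3/105 ≈ 604.77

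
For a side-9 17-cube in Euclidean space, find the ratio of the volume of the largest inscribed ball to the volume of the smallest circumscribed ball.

V_in / V_out = (r_in/r_out)^17 = (1/√17)^17 = 17^(-17/2) ≈ 3.47684e-11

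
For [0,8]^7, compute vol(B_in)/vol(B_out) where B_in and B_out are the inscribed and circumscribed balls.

Volume scales as r^n, and r_in/r_out = 1/√7, giving (1/√7)^7 ≈ 0.00110194.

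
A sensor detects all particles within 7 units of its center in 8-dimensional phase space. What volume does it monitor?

The n-ball volume is π^(n/2)·r^n/Γ(n/2+1). With n=8, r=7: V = 5764801·π^4/24 ≈ 2.33977e+07.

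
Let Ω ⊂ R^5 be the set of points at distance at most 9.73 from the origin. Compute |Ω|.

Volume = π^{5/2}·(9.73)^5/Γ(7/2) ≈ 459053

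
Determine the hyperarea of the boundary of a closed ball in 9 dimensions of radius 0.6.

S = n·V_n(r)/r = 9·V_9(0.6)/0.6 (volume-to-surface relation), giving 0.498621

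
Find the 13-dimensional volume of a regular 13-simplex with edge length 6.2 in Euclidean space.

V = (6.2^13 / 13!) · √((13+1) / 2^13) ≈ 0.132795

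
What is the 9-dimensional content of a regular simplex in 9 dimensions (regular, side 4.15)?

For a regular n-simplex with edge a, V = (a^n / n!)·√((n+1)/2^n). With a=4.15, n=9: V ≈ 0.140616.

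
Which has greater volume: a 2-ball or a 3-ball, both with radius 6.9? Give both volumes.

V_2(6.9) ≈ 149.571. V_3(6.9) ≈ 1376.06. The 3-ball is larger.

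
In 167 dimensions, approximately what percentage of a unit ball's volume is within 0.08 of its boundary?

1 - (1-0.08)^167 ≈ 0.9999991035 ≈ 99.999910%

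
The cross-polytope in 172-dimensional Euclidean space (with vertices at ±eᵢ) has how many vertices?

An n-cross-polytope has 2n vertices; here n = 172, giving 344.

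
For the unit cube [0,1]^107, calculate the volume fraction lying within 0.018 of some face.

Shell fraction = 1 - (1-0.036)^107 ≈ 0.980219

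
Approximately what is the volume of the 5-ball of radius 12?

Volume = π^{5/2}·(12)^5/Γ(7/2) = 663552·π^2/5 ≈ 1.3098e+06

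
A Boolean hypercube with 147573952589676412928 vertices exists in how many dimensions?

n = log_2(147573952589676412928) = 67.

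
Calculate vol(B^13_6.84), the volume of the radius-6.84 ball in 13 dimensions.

Volume = π^{13/2}·(6.84)^13/Γ(15/2) ≈ 6.53237e+10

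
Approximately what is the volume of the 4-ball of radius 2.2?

The n-ball volume is π^(n/2)·r^n/Γ(n/2+1). With n=4, r=2.2: V ≈ 115.601.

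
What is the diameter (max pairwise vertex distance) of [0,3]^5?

Diagonal = √5 · 3 ≈ 6.7082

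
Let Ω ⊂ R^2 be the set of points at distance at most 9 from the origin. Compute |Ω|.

The n-ball volume is π^(n/2)·r^n/Γ(n/2+1). With n=2, r=9: V = 81·π ≈ 254.469.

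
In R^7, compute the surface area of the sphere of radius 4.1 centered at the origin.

S = n·V_n(r)/r = 7·V_7(4.1)/4.1 (volume-to-surface relation), giving 157102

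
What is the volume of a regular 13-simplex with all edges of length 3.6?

V = (3.6^13 / 13!) · √((13+1) / 2^13) ≈ 0.000113246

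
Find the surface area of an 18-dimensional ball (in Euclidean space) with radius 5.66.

The surface area of an n-ball is 2π^(n/2) r^(n-1) / Γ(n/2). For n=18, r=5.66: 9.28405e+12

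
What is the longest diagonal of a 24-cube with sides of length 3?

||(3,3,...,3)|| = √(24)·3 ≈ 14.6969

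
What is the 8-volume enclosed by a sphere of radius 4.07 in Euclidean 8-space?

The n-ball volume is π^(n/2)·r^n/Γ(n/2+1). With n=8, r=4.07: V ≈ 305593.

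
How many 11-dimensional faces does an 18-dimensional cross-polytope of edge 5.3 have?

An n-cross-polytope has 2^(k+1)·C(n,k+1) k-faces. Here 2^12·C(18,12) = 4096·18564 = 76038144.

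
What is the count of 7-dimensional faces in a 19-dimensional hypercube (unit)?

An n-cube has C(n,k)·2^(n-k) k-faces. Here C(19,7)·2^12 = 50388·4096 = 206389248.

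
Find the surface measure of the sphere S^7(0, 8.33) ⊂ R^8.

The surface area of an n-ball is 2π^(n/2) r^(n-1) / Γ(n/2). For n=8, r=8.33: 9.03635e+07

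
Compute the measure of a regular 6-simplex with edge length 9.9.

V_6 = √(7) · 9.9^6 / (6! · 2^(6/2)) ≈ 432.452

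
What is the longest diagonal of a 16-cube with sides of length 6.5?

The space diagonal of an n-cube of side s is s√n. Here 6.5·√16 = 26.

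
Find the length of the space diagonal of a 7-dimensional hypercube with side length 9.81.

Diagonal = √7 · 9.81 ≈ 25.9548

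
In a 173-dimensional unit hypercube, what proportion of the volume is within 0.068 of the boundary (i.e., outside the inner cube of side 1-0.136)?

1 - (1 - 2·0.068)^173 = 1 - 0.864^173 ≈ 1 - 1.04e-11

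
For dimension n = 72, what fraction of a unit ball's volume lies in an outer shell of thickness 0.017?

1 - (1-0.017)^72 ≈ 0.709027 ≈ 70.90%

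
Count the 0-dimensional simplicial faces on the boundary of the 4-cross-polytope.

f_0(4-orthoplex) = 2^1 · (4 choose 1) = 8.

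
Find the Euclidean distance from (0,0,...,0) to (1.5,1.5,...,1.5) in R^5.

Diagonal = √5 · 1.5 ≈ 3.3541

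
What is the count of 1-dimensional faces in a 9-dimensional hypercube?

An n-cube has C(n,k)·2^(n-k) k-faces. Here C(9,1)·2^8 = 9·256 = 2304.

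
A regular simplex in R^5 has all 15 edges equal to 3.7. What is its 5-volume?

For a regular n-simplex with edge a, V = (a^n / n!)·√((n+1)/2^n). With a=3.7, n=5: V ≈ 2.50223.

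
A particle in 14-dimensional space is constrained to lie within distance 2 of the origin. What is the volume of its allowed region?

The n-ball volume is π^(n/2)·r^n/Γ(n/2+1). With n=14, r=2: V = 1024·π^7/315 ≈ 9818.35.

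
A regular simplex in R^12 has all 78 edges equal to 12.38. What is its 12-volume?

For a regular n-simplex with edge a, V = (a^n / n!)·√((n+1)/2^n). With a=12.38, n=12: V ≈ 1524.41.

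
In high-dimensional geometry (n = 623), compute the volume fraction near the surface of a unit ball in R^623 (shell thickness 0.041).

1 - (1-0.041)^623 ≈ 1 - 4.71e-12 ≈ (100 - 4.71e-10)%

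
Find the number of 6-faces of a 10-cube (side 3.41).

Number of 6-faces = C(10,6) · 2^(10-6) = 210 · 16 = 3360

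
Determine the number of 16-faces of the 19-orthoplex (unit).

Each 16-face is the convex hull of 17 vertices, one chosen as ±e_i from each of 17 distinct axes: 2^17·C(19,17) = 22413312.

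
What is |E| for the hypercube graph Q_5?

The 5-cube has n·2^(n-1) = 5·2^4 = 5·16 = 80 edges.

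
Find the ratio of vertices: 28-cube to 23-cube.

The 28-cube has 2^28 = 268435456 vertices. The 23-cube has 2^23 = 8388608 vertices. Ratio: 268435456/8388608 = 32.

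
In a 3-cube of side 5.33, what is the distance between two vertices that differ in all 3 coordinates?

The space diagonal of an n-cube of side s is s√n. Here 5.33·√3 ≈ 9.23183.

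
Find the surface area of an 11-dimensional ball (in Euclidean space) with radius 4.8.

The surface area of an n-ball is 2π^(n/2) r^(n-1) / Γ(n/2). For n=11, r=4.8: 1.34558e+08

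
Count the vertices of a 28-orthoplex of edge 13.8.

The vertices are ±e_1, ..., ±e_28, so there are 2·28 = 56.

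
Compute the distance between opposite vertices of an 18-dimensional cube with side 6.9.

d = √(6.9² + 6.9² + ... + 6.9²) [18 terms] = √(18·6.9²) = 6.9√18 ≈ 29.2742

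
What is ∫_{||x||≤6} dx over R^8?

Volume = π^{8/2}·(6)^8/Γ(5) = 69984·π^4 ≈ 6.81708e+06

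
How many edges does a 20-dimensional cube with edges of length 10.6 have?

Number of 1-faces = C(20,1)·2^(20-1) = 20·524288 = 10485760.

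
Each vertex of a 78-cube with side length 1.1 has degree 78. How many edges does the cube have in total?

The 78-cube has n·2^(n-1) = 78·2^77 = 78·151115727451828646838272 = 11787026741242634453385216 edges.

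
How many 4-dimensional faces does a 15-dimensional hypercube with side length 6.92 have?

Choose 4 of 15 axes to span the face (C(15,4) = 1365 ways), then fix each of the remaining 11 coordinates at one of its two extreme values (2^11 = 2048 ways): 1365·2048 = 2795520.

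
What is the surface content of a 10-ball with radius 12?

S = n·V_n(r)/r = 10·V_10(12)/12 (volume-to-surface relation), giving 429981696·π^5 ≈ 1.31583e+11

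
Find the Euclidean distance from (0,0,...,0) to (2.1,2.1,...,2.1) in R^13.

Diagonal = √13 · 2.1 ≈ 7.57166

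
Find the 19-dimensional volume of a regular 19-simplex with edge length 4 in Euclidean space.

V = (4^19 / 19!) · √((19+1) / 2^19) ≈ 1.39565e-08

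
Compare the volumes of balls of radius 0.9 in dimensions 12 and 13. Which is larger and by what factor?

V_12(0.9) ≈ 0.377118, V_13(0.9) ≈ 0.23147. The 12-ball is larger by a factor of 1.629.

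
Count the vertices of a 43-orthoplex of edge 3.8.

An n-cross-polytope has 2n vertices; here n = 43, giving 86.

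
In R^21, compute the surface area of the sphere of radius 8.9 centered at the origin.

The surface area of an n-ball is 2π^(n/2) r^(n-1) / Γ(n/2). For n=21, r=8.9: 2.84818e+18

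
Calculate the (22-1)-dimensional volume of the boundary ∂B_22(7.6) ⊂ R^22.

The surface area of an n-ball is 2π^(n/2) r^(n-1) / Γ(n/2). For n=22, r=7.6: 5.09332e+17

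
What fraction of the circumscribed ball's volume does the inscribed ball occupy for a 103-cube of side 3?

V_in/V_out = n^(-n/2) = 103^(-103/2) ≈ 2.18214e-104.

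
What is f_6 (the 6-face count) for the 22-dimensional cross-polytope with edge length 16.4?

An n-cross-polytope has 2^(k+1)·C(n,k+1) k-faces. Here 2^7·C(22,7) = 128·170544 = 21829632.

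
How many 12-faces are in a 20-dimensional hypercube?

Number of 12-faces = C(20,12) · 2^(20-12) = 125970 · 256 = 32248320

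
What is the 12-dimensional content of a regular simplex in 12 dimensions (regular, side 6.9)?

For a regular n-simplex with edge a, V = (a^n / n!)·√((n+1)/2^n). With a=6.9, n=12: V ≈ 1.36976.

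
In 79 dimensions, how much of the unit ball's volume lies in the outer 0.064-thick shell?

1 - (1-0.064)^79 ≈ 0.99462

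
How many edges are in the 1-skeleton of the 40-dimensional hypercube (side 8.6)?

Each of the 2^40 = 1099511627776 vertices has degree 40; total edges = 40·2^40/2 = 21990232555520.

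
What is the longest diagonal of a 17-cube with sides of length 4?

Diagonal = √17 · 4 ≈ 16.4924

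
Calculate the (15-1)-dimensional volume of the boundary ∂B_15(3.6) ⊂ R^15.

The surface area of an n-ball is 2π^(n/2) r^(n-1) / Γ(n/2). For n=15, r=3.6: 3.51363e+08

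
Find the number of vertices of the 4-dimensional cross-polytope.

Number of vertices = 2n = 8.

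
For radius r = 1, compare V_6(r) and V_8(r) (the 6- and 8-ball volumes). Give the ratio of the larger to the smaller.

V_6(1) ≈ 5.16771, V_8(1) ≈ 4.05871. The 6-ball is larger by a factor of 1.273.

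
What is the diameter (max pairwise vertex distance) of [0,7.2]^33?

||(7.2,7.2,...,7.2)|| = √(33)·7.2 ≈ 41.3609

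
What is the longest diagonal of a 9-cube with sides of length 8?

The space diagonal of an n-cube of side s is s√n. Here 8·√9 = 24.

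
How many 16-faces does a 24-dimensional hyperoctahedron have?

f_16(24-orthoplex) = 2^17 · (24 choose 17) = 45364543488.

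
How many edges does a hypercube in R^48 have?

An n-cube has n·2^(n-1) edges. With n = 48: 48·140737488355328 = 6755399441055744.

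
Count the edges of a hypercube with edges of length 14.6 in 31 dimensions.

An n-cube has n·2^(n-1) edges. With n = 31: 31·1073741824 = 33285996544.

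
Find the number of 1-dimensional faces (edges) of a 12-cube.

The 12-cube has n·2^(n-1) = 12·2^11 = 12·2048 = 24576 edges.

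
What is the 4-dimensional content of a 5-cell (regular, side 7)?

For a regular n-simplex with edge a, V = (a^n / n!)·√((n+1)/2^n). With a=7, n=4: V ≈ 55.925.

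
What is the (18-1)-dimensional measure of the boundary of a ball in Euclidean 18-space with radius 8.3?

The surface area of an n-ball is 2π^(n/2) r^(n-1) / Γ(n/2). For n=18, r=8.3: 6.22567e+15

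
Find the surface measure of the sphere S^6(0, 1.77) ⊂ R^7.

|∂B_7(1.77)| ≈ 1016.99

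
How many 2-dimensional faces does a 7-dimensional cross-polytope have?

f_2(7-orthoplex) = 2^3 · (7 choose 3) = 280.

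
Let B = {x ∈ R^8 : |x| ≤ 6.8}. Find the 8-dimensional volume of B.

Volume = π^{8/2}·(6.8)^8/Γ(5) ≈ 1.85549e+07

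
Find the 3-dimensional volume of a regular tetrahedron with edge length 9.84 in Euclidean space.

Volume = (√2/12) · 9.84³ = 112.284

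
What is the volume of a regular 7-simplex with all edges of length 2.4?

For a regular n-simplex with edge a, V = (a^n / n!)·√((n+1)/2^n). With a=2.4, n=7: V ≈ 0.0227504.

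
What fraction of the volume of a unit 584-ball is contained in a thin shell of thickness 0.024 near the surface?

V(inner)/V(outer) = ((1-0.024)/1)^584 ≈ 6.898e-07, so the shell fraction is 0.9999993102.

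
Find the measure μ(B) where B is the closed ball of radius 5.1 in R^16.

The n-ball volume is π^(n/2)·r^n/Γ(n/2+1). With n=16, r=5.1: V ≈ 4.92948e+10.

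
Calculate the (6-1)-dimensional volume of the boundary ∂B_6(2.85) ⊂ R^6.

The surface area of an n-ball is 2π^(n/2) r^(n-1) / Γ(n/2). For n=6, r=2.85: 5830.07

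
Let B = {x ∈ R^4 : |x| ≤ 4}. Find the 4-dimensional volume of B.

The n-ball volume is π^(n/2)·r^n/Γ(n/2+1). With n=4, r=4: V = 128·π^2 ≈ 1263.31.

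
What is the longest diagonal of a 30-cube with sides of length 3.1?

||(3.1,3.1,...,3.1)|| = √(30)·3.1 ≈ 16.9794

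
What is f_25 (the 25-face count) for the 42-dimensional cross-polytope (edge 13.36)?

Number of 25-faces = 2^(25+1) · C(42,25+1) = 67108864 · 166509721602 = 11174278261666480128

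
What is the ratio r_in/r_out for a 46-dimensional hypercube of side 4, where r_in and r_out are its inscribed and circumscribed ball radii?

Ratio = (s/2)/(s√46/2) = 46^(-1/2) ≈ 0.147442.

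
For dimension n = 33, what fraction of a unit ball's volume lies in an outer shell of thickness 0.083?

1 - (1-0.083)^33 ≈ 0.942696 ≈ 94.27%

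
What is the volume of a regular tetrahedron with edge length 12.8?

Volume = (√2/12) · 12.8³ = 247.152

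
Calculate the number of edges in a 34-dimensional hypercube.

The 34-cube has n·2^(n-1) = 34·2^33 = 34·8589934592 = 292057776128 edges.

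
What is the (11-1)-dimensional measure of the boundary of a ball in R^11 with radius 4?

S_11(4) = 2·π^(11/2)·(4)^10 / Γ(11/2) = 67108864·π^5/945 ≈ 2.17319e+07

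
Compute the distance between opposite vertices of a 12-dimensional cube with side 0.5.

The space diagonal of an n-cube of side s is s√n. Here 0.5·√12 ≈ 1.73205.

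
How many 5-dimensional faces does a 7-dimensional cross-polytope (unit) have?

Number of 5-faces = 2^(5+1) · C(7,5+1) = 64 · 7 = 448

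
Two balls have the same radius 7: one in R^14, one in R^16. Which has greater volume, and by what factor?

V_14(7) ≈ 4.06435e+11, V_16(7) ≈ 7.82073e+12. The 16-ball is larger by a factor of 19.24.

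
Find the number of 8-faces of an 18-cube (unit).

An n-cube has C(n,k)·2^(n-k) k-faces. Here C(18,8)·2^10 = 43758·1024 = 44808192.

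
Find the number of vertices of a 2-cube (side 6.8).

Each vertex is a binary string of length 2, so there are 2^2 = 4.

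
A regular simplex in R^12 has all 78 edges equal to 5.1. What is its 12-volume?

V_12 = √(13) · 5.1^12 / (12! · 2^(12/2)) ≈ 0.0364164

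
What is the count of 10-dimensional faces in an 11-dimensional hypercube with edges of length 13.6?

Number of 10-faces = C(11,10) · 2^(11-10) = 11 · 2 = 22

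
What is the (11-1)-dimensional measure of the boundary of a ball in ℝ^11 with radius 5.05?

S_11(5.05) = 2·π^(11/2)·(5.05)^10 / Γ(11/2) ≈ 2.23569e+08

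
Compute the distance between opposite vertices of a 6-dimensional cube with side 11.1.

Diagonal = √6 · 11.1 ≈ 27.1893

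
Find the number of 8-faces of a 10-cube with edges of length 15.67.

An n-cube has C(n,k)·2^(n-k) k-faces. Here C(10,8)·2^2 = 45·4 = 180.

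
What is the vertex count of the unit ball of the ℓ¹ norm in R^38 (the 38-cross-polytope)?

Number of vertices = 2n = 76.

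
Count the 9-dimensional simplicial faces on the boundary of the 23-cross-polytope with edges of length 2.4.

An n-cross-polytope has 2^(k+1)·C(n,k+1) k-faces. Here 2^10·C(23,10) = 1024·1144066 = 1171523584.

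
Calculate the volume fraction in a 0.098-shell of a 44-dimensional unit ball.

V(inner)/V(outer) = ((1-0.098)/1)^44 ≈ 0.01069, so the shell fraction is 0.989307.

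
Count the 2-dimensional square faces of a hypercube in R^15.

Number of 2-faces = C(15,2) · 2^(15-2) = 105 · 8192 = 860160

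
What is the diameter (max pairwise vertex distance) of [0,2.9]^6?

The space diagonal of an n-cube of side s is s√n. Here 2.9·√6 ≈ 7.10352.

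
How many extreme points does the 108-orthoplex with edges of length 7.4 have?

An n-cross-polytope has 2n vertices; here n = 108, giving 216.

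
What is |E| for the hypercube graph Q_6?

Each of the 2^6 = 64 vertices has degree 6; total edges = 6·2^6/2 = 192.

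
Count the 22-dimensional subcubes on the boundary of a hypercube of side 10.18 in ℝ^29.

An n-cube has C(n,k)·2^(n-k) k-faces. Here C(29,22)·2^7 = 1560780·128 = 199779840.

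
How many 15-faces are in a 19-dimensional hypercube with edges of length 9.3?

Number of 15-faces = C(19,15) · 2^(19-15) = 3876 · 16 = 62016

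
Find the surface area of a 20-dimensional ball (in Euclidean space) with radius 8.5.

|∂B_20(8.5)| = 239072435685151324847153·π^10/95126814720 ≈ 2.35356e+17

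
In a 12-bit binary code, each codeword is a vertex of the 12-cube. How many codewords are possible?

Each vertex is a binary string of length 12, so there are 2^12 = 4096.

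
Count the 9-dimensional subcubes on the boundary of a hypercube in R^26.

f_9(26-cube) = (26 choose 9) · 2^17 = 409541017600.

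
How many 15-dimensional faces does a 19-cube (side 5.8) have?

Number of 15-faces = C(19,15) · 2^(19-15) = 3876 · 16 = 62016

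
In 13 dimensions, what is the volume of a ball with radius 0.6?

V_13(0.6) = π^(13/2) · (0.6)^13 / Γ(13/2 + 1) ≈ 0.00118934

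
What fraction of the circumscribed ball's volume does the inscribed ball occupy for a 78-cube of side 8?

V_in / V_out = (r_in/r_out)^78 = (1/√78)^78 = 78^(-78/2) ≈ 1.61551e-74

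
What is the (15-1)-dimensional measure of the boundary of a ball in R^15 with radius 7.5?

The surface area of an n-ball is 2π^(n/2) r^(n-1) / Γ(n/2). For n=15, r=7.5: 216243896484375·π^7/64064 ≈ 1.01948e+13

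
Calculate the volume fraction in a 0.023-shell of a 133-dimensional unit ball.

V(inner)/V(outer) = ((1-0.023)/1)^133 ≈ 0.04529, so the shell fraction is 0.954713.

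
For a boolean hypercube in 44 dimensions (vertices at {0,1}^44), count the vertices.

Each vertex is a binary string of length 44, so there are 2^44 = 17592186044416.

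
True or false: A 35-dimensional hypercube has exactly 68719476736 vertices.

False. The 35-cube has 2^35 = 34359738368 vertices.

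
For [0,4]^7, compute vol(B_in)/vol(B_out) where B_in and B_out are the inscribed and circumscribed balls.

V_in / V_out = (r_in/r_out)^7 = (1/√7)^7 = 7^(-7/2) ≈ 0.00110194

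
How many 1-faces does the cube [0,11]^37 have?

Each of the 2^37 = 137438953472 vertices has degree 37; total edges = 37·2^37/2 = 2542620639232.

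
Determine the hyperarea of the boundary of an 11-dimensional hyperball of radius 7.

The surface area of an n-ball is 2π^(n/2) r^(n-1) / Γ(n/2). For n=11, r=7: 2582630848·π^5/135 ≈ 5.85434e+09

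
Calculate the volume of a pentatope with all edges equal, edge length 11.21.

V = (11.21^4 / 4!) · √((4+1) / 2^4) ≈ 367.821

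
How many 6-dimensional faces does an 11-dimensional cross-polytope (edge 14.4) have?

Number of 6-faces = 2^(6+1) · C(11,6+1) = 128 · 330 = 42240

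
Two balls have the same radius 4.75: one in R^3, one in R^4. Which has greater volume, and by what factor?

V_3(4.75) ≈ 448.921, V_4(4.75) ≈ 2512.14. The 4-ball is larger by a factor of 5.596.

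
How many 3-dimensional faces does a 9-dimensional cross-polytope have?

An n-cross-polytope has 2^(k+1)·C(n,k+1) k-faces. Here 2^4·C(9,4) = 16·126 = 2016.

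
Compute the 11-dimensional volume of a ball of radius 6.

V_11(6) = π^(11/2) · (6)^11 / Γ(11/2 + 1) = 859963392·π^5/385 ≈ 6.83547e+08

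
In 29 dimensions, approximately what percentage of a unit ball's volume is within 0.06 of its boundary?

1 - (1-0.06)^29 ≈ 0.833771 ≈ 83.38%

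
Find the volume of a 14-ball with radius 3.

V = 531441·π^7/560 ≈ 2.86626e+06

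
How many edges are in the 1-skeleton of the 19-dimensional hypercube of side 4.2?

Each of the 2^19 = 524288 vertices has degree 19; total edges = 19·2^19/2 = 4980736.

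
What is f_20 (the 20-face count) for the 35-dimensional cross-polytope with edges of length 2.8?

An n-cross-polytope has 2^(k+1)·C(n,k+1) k-faces. Here 2^21·C(35,21) = 2097152·2319959400 = 4865307495628800.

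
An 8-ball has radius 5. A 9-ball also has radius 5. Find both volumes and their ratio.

V_8(5) ≈ 1.58543e+06. V_9(5) ≈ 6.4424e+06. Ratio V_8/V_9 ≈ 0.2461.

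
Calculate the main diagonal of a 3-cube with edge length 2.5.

The space diagonal of an n-cube of side s is s√n. Here 2.5·√3 ≈ 4.33013.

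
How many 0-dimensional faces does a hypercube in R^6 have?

f_0(6-cube) = (6 choose 0) · 2^6 = 64.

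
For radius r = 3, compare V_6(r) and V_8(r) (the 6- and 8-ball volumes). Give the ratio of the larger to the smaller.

V_6(3) ≈ 3767.26, V_8(3) ≈ 26629.2. The 8-ball is larger by a factor of 7.069.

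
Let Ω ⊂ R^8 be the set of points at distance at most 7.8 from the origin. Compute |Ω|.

The n-ball volume is π^(n/2)·r^n/Γ(n/2+1). With n=8, r=7.8: V ≈ 5.5609e+07.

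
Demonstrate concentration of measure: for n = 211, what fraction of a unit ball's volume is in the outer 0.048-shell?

1 - (1-0.048)^211 ≈ 0.999969 ≈ 99.996893%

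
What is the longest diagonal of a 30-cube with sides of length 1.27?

||(1.27,1.27,...,1.27)|| = √(30)·1.27 ≈ 6.95608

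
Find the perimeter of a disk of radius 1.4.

The surface area of an n-ball is 2π^(n/2) r^(n-1) / Γ(n/2). For n=2, r=1.4: 2πr = 2π·1.4 ≈ 8.79646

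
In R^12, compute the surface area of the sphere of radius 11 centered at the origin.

S_12(11) = 2·π^(12/2)·(11)^11 / Γ(12/2) = 285311670611·π^6/60 ≈ 4.57159e+12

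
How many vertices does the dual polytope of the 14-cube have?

Number of vertices = 2n = 28.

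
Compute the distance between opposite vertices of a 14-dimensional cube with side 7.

||(7,7,...,7)|| = √(14)·7 ≈ 26.1916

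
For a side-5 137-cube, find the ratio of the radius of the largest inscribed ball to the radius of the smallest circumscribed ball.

r_in = 5/2 (half the side); r_out = 5√137/2 (half the diagonal). Ratio = 1/√137 ≈ 0.0854358.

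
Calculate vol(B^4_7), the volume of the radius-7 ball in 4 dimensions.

Volume = π^{4/2}·(7)^4/Γ(3) = 2401·π^2/2 ≈ 11848.5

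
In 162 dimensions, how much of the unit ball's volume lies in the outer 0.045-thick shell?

1 - (1-0.045)^162 ≈ 0.999424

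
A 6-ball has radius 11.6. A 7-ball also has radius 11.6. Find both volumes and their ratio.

V_6(11.6) ≈ 1.25906e+07. V_7(11.6) ≈ 1.33532e+08. Ratio V_6/V_7 ≈ 0.09429.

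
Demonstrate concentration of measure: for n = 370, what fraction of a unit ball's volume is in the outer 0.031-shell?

1 - (1-0.031)^370 ≈ 0.999991 ≈ 99.999129%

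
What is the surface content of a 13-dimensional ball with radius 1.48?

The surface area of an n-ball is 2π^(n/2) r^(n-1) / Γ(n/2). For n=13, r=1.48: 1307.45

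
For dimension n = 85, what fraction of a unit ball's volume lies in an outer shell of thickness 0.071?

1 - (1-0.071)^85 ≈ 0.998089 ≈ 99.81%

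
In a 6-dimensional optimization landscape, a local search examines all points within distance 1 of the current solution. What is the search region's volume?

The n-ball volume is π^(n/2)·r^n/Γ(n/2+1). With n=6, r=1: V = π^3/6 ≈ 5.16771.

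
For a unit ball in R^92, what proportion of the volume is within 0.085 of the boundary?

Shell fraction = 1 - (1-0.085)^92 ≈ 0.999718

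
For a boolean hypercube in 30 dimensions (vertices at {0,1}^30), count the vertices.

Each vertex is a binary string of length 30, so there are 2^30 = 1073741824.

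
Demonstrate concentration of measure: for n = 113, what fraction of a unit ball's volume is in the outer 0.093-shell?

1 - (1-0.093)^113 ≈ 0.999984 ≈ 99.998380%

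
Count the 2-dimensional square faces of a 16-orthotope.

An n-cube has C(n,k)·2^(n-k) k-faces. Here C(16,2)·2^14 = 120·16384 = 1966080.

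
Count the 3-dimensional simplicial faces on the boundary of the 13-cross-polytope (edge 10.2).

Each 3-face is the convex hull of 4 vertices, one chosen as ±e_i from each of 4 distinct axes: 2^4·C(13,4) = 11440.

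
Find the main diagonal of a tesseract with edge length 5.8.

The space diagonal of an n-cube of side s is s√n. Here 5.8·√4 = 11.6.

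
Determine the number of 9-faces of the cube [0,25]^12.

Number of 9-faces = C(12,9) · 2^(12-9) = 220 · 8 = 1760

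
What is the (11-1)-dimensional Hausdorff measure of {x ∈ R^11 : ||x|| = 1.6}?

The surface area of an n-ball is 2π^(n/2) r^(n-1) / Γ(n/2). For n=11, r=1.6: 2278.75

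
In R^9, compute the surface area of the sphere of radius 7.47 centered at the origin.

S = n·V_n(r)/r = 9·V_9(7.47)/7.47 (volume-to-surface relation), giving 2.87823e+08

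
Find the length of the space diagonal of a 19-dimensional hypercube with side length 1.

The space diagonal of an n-cube of side s is s√n. Here 1·√19 ≈ 4.3589.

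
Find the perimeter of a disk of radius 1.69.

The surface area of an n-ball is 2π^(n/2) r^(n-1) / Γ(n/2). For n=2, r=1.69: 2πr = 2π·1.69 ≈ 10.6186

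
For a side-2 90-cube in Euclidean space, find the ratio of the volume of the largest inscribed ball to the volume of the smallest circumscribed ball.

Volume scales as r^n, and r_in/r_out = 1/√90, giving (1/√90)^90 ≈ 1.14574e-88.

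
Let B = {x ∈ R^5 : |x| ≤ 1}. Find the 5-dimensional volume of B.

The n-ball volume is π^(n/2)·r^n/Γ(n/2+1). With n=5, r=1: V = 8·π^2/15 ≈ 5.26379.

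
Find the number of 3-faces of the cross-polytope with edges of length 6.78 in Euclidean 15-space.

An n-cross-polytope has 2^(k+1)·C(n,k+1) k-faces. Here 2^4·C(15,4) = 16·1365 = 21840.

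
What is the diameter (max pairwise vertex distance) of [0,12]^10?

||(12,12,...,12)|| = √(10)·12 ≈ 37.9473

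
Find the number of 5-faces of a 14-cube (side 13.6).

An n-cube has C(n,k)·2^(n-k) k-faces. Here C(14,5)·2^9 = 2002·512 = 1025024.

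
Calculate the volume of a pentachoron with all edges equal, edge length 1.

V = (1^4 / 4!) · √((4+1) / 2^4) ≈ 0.0232924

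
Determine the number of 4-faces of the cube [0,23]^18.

f_4(18-cube) = (18 choose 4) · 2^14 = 50135040.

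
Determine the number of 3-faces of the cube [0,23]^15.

Number of 3-faces = C(15,3) · 2^(15-3) = 455 · 4096 = 1863680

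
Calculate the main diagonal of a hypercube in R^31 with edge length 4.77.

||(4.77,4.77,...,4.77)|| = √(31)·4.77 ≈ 26.5582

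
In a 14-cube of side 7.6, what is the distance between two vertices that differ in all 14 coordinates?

d = √(7.6² + 7.6² + ... + 7.6²) [14 terms] = √(14·7.6²) = 7.6√14 ≈ 28.4366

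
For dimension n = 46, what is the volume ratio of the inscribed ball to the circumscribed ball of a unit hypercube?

V_in / V_out = (r_in/r_out)^46 = (1/√46)^46 = 46^(-46/2) ≈ 5.70913e-39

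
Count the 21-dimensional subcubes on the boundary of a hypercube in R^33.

Choose 21 of 33 axes to span the face (C(33,21) = 354817320 ways), then fix each of the remaining 12 coordinates at one of its two extreme values (2^12 = 4096 ways): 354817320·4096 = 1453331742720.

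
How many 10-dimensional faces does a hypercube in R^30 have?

Choose 10 of 30 axes to span the face (C(30,10) = 30045015 ways), then fix each of the remaining 20 coordinates at one of its two extreme values (2^20 = 1048576 ways): 30045015·1048576 = 31504481648640.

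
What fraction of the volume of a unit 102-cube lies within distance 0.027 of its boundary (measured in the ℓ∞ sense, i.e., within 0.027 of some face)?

The inner cube has side 1-2·0.027 = 0.946 and volume (0.946)^102 ≈ 0.003475, so the shell holds 0.996525 of the volume.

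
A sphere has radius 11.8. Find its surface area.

S_3(11.8) = 2·π^(3/2)·(11.8)^2 / Γ(3/2) = 4πr² = 4π·(11.8)² ≈ 1749.74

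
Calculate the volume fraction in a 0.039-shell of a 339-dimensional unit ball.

1 - (1-0.039)^339 ≈ 0.9999986093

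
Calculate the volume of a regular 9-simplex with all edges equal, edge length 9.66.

V_9 = √(10) · 9.66^9 / (9! · 2^(9/2)) ≈ 282.095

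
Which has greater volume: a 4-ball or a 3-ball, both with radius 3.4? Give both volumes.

V_4(3.4) ≈ 659.455. V_3(3.4) ≈ 164.636. The 4-ball is larger.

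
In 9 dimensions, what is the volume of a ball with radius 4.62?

The n-ball volume is π^(n/2)·r^n/Γ(n/2+1). With n=9, r=4.62: V ≈ 3.16297e+06.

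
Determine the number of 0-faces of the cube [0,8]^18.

f_0(18-cube) = (18 choose 0) · 2^18 = 262144.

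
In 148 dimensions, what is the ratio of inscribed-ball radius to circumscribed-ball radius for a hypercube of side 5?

r_in = 5/2 (half the side); r_out = 5√148/2 (half the diagonal). Ratio = 1/√148 ≈ 0.0821995.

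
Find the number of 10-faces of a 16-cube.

Choose 10 of 16 axes to span the face (C(16,10) = 8008 ways), then fix each of the remaining 6 coordinates at one of its two extreme values (2^6 = 64 ways): 8008·64 = 512512.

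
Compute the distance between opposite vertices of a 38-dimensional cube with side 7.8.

The space diagonal of an n-cube of side s is s√n. Here 7.8·√38 ≈ 48.0824.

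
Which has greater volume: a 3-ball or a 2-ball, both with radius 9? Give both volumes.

V_3(9.0) ≈ 3053.63. V_2(9.0) ≈ 254.469. The 3-ball is larger.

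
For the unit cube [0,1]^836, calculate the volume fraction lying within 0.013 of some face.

Shell fraction = 1 - (1-0.026)^836 ≈ 1 - 2.725e-10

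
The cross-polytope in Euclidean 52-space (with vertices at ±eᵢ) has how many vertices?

The 52-dimensional cross-polytope has 2n = 2·52 = 104 vertices.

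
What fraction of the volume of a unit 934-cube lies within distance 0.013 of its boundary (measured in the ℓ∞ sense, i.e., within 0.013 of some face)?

Shell fraction = 1 - (1-0.026)^934 ≈ 1 - 2.061e-11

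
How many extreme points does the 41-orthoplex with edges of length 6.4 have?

An n-cross-polytope has 2n vertices; here n = 41, giving 82.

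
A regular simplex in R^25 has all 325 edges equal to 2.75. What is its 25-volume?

Volume = 2.75^25 · √(26/2^25) / 25! ≈ 5.46114e-18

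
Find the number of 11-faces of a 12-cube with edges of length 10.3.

Choose 11 of 12 axes to span the face (C(12,11) = 12 ways), then fix each of the remaining 1 coordinate at one of its two extreme values (2^1 = 2 ways): 12·2 = 24.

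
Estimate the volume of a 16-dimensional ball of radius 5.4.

Volume = π^{16/2}·(5.4)^16/Γ(9) ≈ 1.23021e+11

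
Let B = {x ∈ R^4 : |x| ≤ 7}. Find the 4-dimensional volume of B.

Volume = π^{4/2}·(7)^4/Γ(3) = 2401·π^2/2 ≈ 11848.5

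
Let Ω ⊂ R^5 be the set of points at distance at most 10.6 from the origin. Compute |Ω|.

The n-ball volume is π^(n/2)·r^n/Γ(n/2+1). With n=5, r=10.6: V ≈ 704414.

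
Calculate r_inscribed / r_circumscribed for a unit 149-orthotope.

Ratio = (s/2)/(s√149/2) = 149^(-1/2) ≈ 0.0819232.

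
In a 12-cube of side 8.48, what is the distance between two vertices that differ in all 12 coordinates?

Diagonal = √12 · 8.48 ≈ 29.3756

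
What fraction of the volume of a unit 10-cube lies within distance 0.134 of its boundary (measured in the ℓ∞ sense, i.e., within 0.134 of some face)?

Shell fraction = 1 - (1-0.268)^10 ≈ 0.955832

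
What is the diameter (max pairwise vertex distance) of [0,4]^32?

The space diagonal of an n-cube of side s is s√n. Here 4·√32 ≈ 22.6274.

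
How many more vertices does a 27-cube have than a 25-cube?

The 27-cube has 2^27 = 134217728 vertices. The 25-cube has 2^25 = 33554432 vertices. Difference: 134217728 - 33554432 = 100663296.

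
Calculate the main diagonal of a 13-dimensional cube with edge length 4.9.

The space diagonal of an n-cube of side s is s√n. Here 4.9·√13 ≈ 17.6672.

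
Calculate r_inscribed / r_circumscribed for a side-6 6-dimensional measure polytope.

r_in / r_out = (6/2) / (6√6/2) = 1/√6 ≈ 0.408248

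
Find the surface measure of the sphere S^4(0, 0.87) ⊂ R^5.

S_5(0.87) = 2·π^(5/2)·(0.87)^4 / Γ(5/2) ≈ 15.0781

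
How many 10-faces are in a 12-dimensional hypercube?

f_10(12-cube) = (12 choose 10) · 2^2 = 264.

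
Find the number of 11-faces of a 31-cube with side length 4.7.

f_11(31-cube) = (31 choose 11) · 2^20 = 88785357373440.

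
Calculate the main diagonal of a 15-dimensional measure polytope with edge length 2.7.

||(2.7,2.7,...,2.7)|| = √(15)·2.7 ≈ 10.4571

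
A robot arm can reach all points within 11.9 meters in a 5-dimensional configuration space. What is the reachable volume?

V_5(11.9) = π^(5/2) · (11.9)^5 / Γ(5/2 + 1) ≈ 1.25613e+06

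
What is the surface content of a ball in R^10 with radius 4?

S_10(4) = 2·π^(10/2)·(4)^9 / Γ(10/2) = 65536·π^5/3 ≈ 6.6851e+06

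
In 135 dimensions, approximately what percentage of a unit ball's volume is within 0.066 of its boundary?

1 - (1-0.066)^135 ≈ 0.999901 ≈ 99.9901%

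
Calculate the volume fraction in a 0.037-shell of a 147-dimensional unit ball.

1 - (1-0.037)^147 ≈ 0.996082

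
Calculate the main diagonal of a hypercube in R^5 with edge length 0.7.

The space diagonal of an n-cube of side s is s√n. Here 0.7·√5 ≈ 1.56525.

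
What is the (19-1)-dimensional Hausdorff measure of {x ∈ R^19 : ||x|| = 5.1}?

|∂B_19(5.1)| ≈ 4.82618e+12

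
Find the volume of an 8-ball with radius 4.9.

Volume = π^{8/2}·(4.9)^8/Γ(5) ≈ 1.34883e+06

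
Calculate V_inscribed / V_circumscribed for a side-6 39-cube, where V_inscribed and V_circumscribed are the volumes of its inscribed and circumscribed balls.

The radii are 6/2 and 6√39/2, so the volume ratio is (1/√39)^39 = 39^{-39/2} ≈ 9.42411e-32.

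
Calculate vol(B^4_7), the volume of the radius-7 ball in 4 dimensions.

The n-ball volume is π^(n/2)·r^n/Γ(n/2+1). With n=4, r=7: V = 2401·π^2/2 ≈ 11848.5.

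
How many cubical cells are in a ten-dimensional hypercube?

f_3(10-cube) = (10 choose 3) · 2^7 = 15360.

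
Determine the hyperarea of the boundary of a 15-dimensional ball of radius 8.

S_15(8) = 2·π^(15/2)·(8)^14 / Γ(15/2) = 1125899906842624·π^7/135135 ≈ 2.51641e+13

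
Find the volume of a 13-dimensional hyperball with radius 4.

The n-ball volume is π^(n/2)·r^n/Γ(n/2+1). With n=13, r=4: V = 8589934592·π^6/135135 ≈ 6.11113e+07.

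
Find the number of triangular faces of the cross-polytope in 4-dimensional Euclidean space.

Number of 2-faces = 2^(2+1) · C(4,2+1) = 8 · 4 = 32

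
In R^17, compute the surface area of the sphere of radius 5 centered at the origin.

The surface area of an n-ball is 2π^(n/2) r^(n-1) / Γ(n/2). For n=17, r=5: 3125000000000·π^8/81081 ≈ 3.65704e+11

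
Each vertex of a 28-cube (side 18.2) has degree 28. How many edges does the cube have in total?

An n-cube has n·2^(n-1) edges. With n = 28: 28·134217728 = 3758096384.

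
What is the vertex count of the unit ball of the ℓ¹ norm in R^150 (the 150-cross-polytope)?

Number of vertices = 2n = 300.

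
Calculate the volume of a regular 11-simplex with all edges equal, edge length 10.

For a regular n-simplex with edge a, V = (a^n / n!)·√((n+1)/2^n). With a=10, n=11: V ≈ 191.765.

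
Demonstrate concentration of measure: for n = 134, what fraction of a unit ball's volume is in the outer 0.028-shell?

1 - (1-0.028)^134 ≈ 0.977753 ≈ 97.78%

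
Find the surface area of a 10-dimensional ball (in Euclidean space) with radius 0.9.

|∂B_10(0.9)| ≈ 9.87986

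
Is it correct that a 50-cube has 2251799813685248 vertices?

False. The 50-cube has 2^50 = 1125899906842624 vertices.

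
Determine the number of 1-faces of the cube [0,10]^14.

Choose 1 of 14 axes to span the face (C(14,1) = 14 ways), then fix each of the remaining 13 coordinates at one of its two extreme values (2^13 = 8192 ways): 14·8192 = 114688.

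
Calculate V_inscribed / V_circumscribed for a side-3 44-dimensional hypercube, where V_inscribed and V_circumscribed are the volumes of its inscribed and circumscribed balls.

Volume scales as r^n, and r_in/r_out = 1/√44, giving (1/√44)^44 ≈ 6.98299e-37.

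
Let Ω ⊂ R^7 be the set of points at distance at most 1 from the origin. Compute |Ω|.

V = 16·π^3/105 ≈ 4.72477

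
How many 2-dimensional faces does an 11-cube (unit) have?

Choose 2 of 11 axes to span the face (C(11,2) = 55 ways), then fix each of the remaining 9 coordinates at one of its two extreme values (2^9 = 512 ways): 55·512 = 28160.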